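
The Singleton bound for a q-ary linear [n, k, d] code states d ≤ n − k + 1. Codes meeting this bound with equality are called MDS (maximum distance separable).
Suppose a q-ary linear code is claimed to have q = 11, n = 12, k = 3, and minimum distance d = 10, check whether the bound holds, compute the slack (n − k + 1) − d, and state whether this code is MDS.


Singleton RHS = n − k + 1 = 10, slack = 0, bound satisfied, MDS.

Singleton bound: d ≤ n − k + 1.
Here n = 12, k = 3, so n − k + 1 = 10.
Given d = 10, check d ≤ 10: YES.
Slack = (n − k + 1) − d = 0.
The code is MDS (slack = 0).
Description: the claimed parameters are [12, 3, 10]_11; such a code would be MDS (meets Singleton bound).


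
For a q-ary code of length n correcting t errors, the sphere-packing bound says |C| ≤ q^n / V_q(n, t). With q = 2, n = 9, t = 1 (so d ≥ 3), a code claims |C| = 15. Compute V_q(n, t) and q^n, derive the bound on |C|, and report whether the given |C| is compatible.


V_q(n, t) = 10, q^n = 512, Hamming bound = 51, |C| = 15 ≤ bound (satisfied).

Step 1: Compute V_q(n, t) = Σ_{j=0}^1 C(n, j) (q−1)^j.
  j = 0: C(9,0)·(1)^0 = 1·1 = 1.
  j = 1: C(9,1)·(1)^1 = 9·1 = 9.
  V_q(n, t) = 1 + 9 = 10.
Step 2: q^n = 2^9 = 512.
Step 3: Hamming bound ⌊q^n / V_q(n,t)⌋ = ⌊512/10⌋ = 51.
Step 4: Compare |C| = 15 to 51: satisfied.
The claimed |C| lies below the Hamming bound.


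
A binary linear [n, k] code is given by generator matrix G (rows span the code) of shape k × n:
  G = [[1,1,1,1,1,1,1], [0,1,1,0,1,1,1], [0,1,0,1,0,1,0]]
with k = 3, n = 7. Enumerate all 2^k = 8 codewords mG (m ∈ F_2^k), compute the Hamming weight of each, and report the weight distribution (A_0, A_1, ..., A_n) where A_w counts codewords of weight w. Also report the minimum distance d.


Weight distribution: A_0 = 1, A_2 = 1, A_3 = 2, A_4 = 2, A_5 = 1, A_7 = 1. Minimum distance d = 2.

Enumerate all 2^3 = 8 messages m ∈ F_2^3.
For each, compute codeword c = mG in F_2^7, then tally its weight.
  m = 000 → c = 0000000, weight = 0.
  m = 100 → c = 1111111, weight = 7.
  m = 010 → c = 0110111, weight = 5.
  m = 110 → c = 1001000, weight = 2.
  m = 001 → c = 0101010, weight = 3.
  m = 101 → c = 1010101, weight = 4.
  m = 011 → c = 0011101, weight = 4.
  m = 111 → c = 1100010, weight = 3.
Tally weights:
  weight 0: 1 codewords.
  weight 2: 1 codewords.
  weight 3: 2 codewords.
  weight 4: 2 codewords.
  weight 5: 1 codewords.
  weight 7: 1 codewords.
Minimum distance d = smallest w > 0 with A_w > 0 = 2.
Sanity: Σ A_w = 8 = 2^3 = 8 ✓.


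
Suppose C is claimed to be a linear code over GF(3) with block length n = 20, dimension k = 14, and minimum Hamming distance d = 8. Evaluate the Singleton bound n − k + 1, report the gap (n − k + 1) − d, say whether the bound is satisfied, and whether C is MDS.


Singleton RHS = n − k + 1 = 7, slack = -1, bound violated (no such code; not MDS).

Singleton bound: d ≤ n − k + 1.
Here n = 20, k = 14, so n − k + 1 = 7.
Given d = 8, check d ≤ 7: NO.
Slack = (n − k + 1) − d = -1.
The slack is negative: d = 8 exceeds n − k + 1 = 7 by 1, so the Singleton bound is violated and no linear [20, 14, 8]_3 code can exist. In particular it is not MDS (MDS requires d = n − k + 1 exactly).
Description: the claimed parameters are [20, 14, 8]_3; such a code would be impossible (violates the Singleton bound).


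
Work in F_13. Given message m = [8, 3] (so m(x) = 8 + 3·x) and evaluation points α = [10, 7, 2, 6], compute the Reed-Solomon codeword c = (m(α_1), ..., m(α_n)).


c = [12, 3, 1, 0]

Message polynomial: m(x) = 8 + 3·x (mod 13).
For each evaluation point α_i, compute m(α_i) mod 13:
  α_1 = 10: Horner steps 3 → 12, so m(10) = 12.
  α_2 = 7: Horner steps 3 → 3, so m(7) = 3.
  α_3 = 2: Horner steps 3 → 1, so m(2) = 1.
  α_4 = 6: Horner steps 3 → 0, so m(6) = 0.
Codeword c = [12, 3, 1, 0] ∈ F_13^4.


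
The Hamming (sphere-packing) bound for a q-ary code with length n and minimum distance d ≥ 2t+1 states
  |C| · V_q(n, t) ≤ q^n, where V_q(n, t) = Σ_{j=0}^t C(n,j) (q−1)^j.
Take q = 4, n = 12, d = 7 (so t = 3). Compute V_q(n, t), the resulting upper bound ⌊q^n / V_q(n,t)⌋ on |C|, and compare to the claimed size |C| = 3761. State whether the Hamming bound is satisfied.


V_q(n, t) = 6571, q^n = 16777216, Hamming bound = 2553, |C| = 3761 > bound (violated).

Step 1: Compute V_q(n, t) = Σ_{j=0}^3 C(n, j) (q−1)^j.
  j = 0: C(12,0)·(3)^0 = 1·1 = 1.
  j = 1: C(12,1)·(3)^1 = 12·3 = 36.
  j = 2: C(12,2)·(3)^2 = 66·9 = 594.
  j = 3: C(12,3)·(3)^3 = 220·27 = 5940.
  V_q(n, t) = 1 + 36 + 594 + 5940 = 6571.
Step 2: q^n = 4^12 = 16777216.
Step 3: Hamming bound ⌊q^n / V_q(n,t)⌋ = ⌊16777216/6571⌋ = 2553.
Step 4: Compare |C| = 3761 to 2553: violated.
The claimed |C| lies above the Hamming bound, so no 4-ary code of length 12 with d ≥ 7 can have 3761 codewords.


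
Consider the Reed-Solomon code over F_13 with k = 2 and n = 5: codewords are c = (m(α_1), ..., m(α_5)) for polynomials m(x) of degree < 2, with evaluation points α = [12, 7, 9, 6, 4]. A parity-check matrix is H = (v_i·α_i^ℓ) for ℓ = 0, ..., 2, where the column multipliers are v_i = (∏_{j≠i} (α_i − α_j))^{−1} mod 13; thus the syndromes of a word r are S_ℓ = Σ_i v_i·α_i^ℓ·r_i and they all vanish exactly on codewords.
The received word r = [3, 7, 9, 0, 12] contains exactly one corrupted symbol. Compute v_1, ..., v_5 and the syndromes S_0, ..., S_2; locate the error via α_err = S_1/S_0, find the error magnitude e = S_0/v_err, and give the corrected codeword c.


S = (1, 9, 3), error at position 3, error magnitude e = 1, c = [3, 7, 8, 0, 12].

Step 1: column multipliers v_i = (∏_{j≠i}(α_i − α_j))^{−1} mod 13.
  i = 1 (α = 12): (12−7)(12−9)(12−6)(12−4) = 5·3·6·8 = 720 ≡ 5, so v_1 = 5^{−1} = 8 (mod 13).
  i = 2 (α = 7): (7−12)(7−9)(7−6)(7−4) = (−5)·(−2)·1·3 = 30 ≡ 4, so v_2 = 4^{−1} = 10 (mod 13).
  i = 3 (α = 9): (9−12)(9−7)(9−6)(9−4) = (−3)·2·3·5 = −90 ≡ 1, so v_3 = 1^{−1} = 1 (mod 13).
  i = 4 (α = 6): (6−12)(6−7)(6−9)(6−4) = (−6)·(−1)·(−3)·2 = −36 ≡ 3, so v_4 = 3^{−1} = 9 (mod 13).
  i = 5 (α = 4): (4−12)(4−7)(4−9)(4−6) = (−8)·(−3)·(−5)·(−2) = 240 ≡ 6, so v_5 = 6^{−1} = 11 (mod 13).
  v = [8, 10, 1, 9, 11].
Step 2: syndromes of r = [3, 7, 9, 0, 12] (all sums mod 13).
  S_0 = Σ v_i r_i = 8·3 + 10·7 + 1·9 + 9·0 + 11·12 = 235 ≡ 1.
  S_1 = Σ v_i α_i r_i = 8·12·3 + 10·7·7 + 1·9·9 + 9·6·0 + 11·4·12 = 1387 ≡ 9.
  α_i^2 mod 13 = [1, 10, 3, 10, 3].
  S_2 = Σ v_i α_i^2 r_i = 8·1·3 + 10·10·7 + 1·3·9 + 9·10·0 + 11·3·12 = 1147 ≡ 3.
  S = (1, 9, 3) ≠ 0, so r is not a codeword (an error is present).
Step 3: locate the error. For a single error e at position i, S_ℓ = v_i·e·α_i^ℓ, so α_err = S_1/S_0.
  S_0^{−1} = 1^{−1} = 1 (mod 13), so α_err = 9·1 = 9 ≡ 9 = α_3. Error position i = 3.
  Consistency check: S_2/S_1 = 3·3 = 9 ≡ 9 = α_err ✓ (single-error assumption holds).
Step 4: error magnitude e = S_0/v_3 = S_0·∏_{j≠3}(α_3 − α_j) = 1·1 = 1 ≡ 1 (mod 13).
Step 5: correct position 3: c_3 = r_3 − e = 9 − 1 ≡ 8 (mod 13). Hence c = [3, 7, 8, 0, 12].
  Check: interpolating c through the α_i gives m(x) = 10 + 7·x (degree < 2) with m(α_i) = c_i for every i, so c is indeed a codeword.


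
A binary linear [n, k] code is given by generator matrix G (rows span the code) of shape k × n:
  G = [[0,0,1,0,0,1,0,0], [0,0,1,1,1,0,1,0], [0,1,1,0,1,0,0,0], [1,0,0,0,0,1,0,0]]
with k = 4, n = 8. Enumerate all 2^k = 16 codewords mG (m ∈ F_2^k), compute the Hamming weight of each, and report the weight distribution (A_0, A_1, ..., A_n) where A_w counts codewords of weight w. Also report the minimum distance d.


Weight distribution: A_0 = 1, A_2 = 3, A_3 = 4, A_4 = 3, A_5 = 4, A_6 = 1. Minimum distance d = 2.

Enumerate all 2^4 = 16 messages m ∈ F_2^4.
For each, compute codeword c = mG in F_2^8, then tally its weight.
  m = 0000 → c = 00000000, weight = 0.
  m = 1000 → c = 00100100, weight = 2.
  m = 0100 → c = 00111010, weight = 4.
  m = 1100 → c = 00011110, weight = 4.
  m = 0010 → c = 01101000, weight = 3.
  m = 1010 → c = 01001100, weight = 3.
  m = 0110 → c = 01010010, weight = 3.
  m = 1110 → c = 01110110, weight = 5.
  m = 0001 → c = 10000100, weight = 2.
  m = 1001 → c = 10100000, weight = 2.
  m = 0101 → c = 10111110, weight = 6.
  m = 1101 → c = 10011010, weight = 4.
  m = 0011 → c = 11101100, weight = 5.
  m = 1011 → c = 11001000, weight = 3.
  m = 0111 → c = 11010110, weight = 5.
  m = 1111 → c = 11110010, weight = 5.
Tally weights:
  weight 0: 1 codewords.
  weight 2: 3 codewords.
  weight 3: 4 codewords.
  weight 4: 3 codewords.
  weight 5: 4 codewords.
  weight 6: 1 codewords.
Minimum distance d = smallest w > 0 with A_w > 0 = 2.
Sanity: Σ A_w = 16 = 2^4 = 16 ✓.


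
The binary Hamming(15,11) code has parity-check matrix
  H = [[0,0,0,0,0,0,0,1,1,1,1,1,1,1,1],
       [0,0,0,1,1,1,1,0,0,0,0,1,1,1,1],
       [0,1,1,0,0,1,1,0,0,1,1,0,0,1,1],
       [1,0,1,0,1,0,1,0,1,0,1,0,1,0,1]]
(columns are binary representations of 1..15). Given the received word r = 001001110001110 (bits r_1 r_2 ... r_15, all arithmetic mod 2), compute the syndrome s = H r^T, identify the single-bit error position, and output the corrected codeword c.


s = (0, 1, 0, 1)^T, error position = 5, corrected codeword c = 001011110001110

Compute s = H r^T mod 2 one row at a time:
  s_1 = 1 + 0 + 0 + 0 + 1 + 1 + 1 + 0 = 4 ≡ 0 (mod 2).
  s_2 = 0 + 0 + 1 + 1 + 1 + 1 + 1 + 0 = 5 ≡ 1 (mod 2).
  s_3 = 0 + 1 + 1 + 1 + 0 + 0 + 1 + 0 = 4 ≡ 0 (mod 2).
  s_4 = 0 + 1 + 0 + 1 + 0 + 0 + 1 + 0 = 3 ≡ 1 (mod 2).
s = (0, 1, 0, 1)^T — this equals column 5 of H (binary 0101), so error is at position 5.
Correct: flip bit 5 of r = 001001110001110 to get c = 001011110001110.


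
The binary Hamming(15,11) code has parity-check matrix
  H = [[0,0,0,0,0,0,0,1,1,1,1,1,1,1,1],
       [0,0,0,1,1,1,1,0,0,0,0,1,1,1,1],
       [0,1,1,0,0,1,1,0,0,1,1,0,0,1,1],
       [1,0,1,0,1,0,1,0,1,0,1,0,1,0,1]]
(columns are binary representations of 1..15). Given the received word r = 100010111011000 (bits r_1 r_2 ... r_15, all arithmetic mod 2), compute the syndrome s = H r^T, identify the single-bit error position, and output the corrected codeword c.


s = (0, 1, 0, 1)^T, error position = 5, corrected codeword c = 100000111011000

Compute s = H r^T mod 2 one row at a time:
  s_1 = 1 + 1 + 0 + 1 + 1 + 0 + 0 + 0 = 4 ≡ 0 (mod 2).
  s_2 = 0 + 1 + 0 + 1 + 1 + 0 + 0 + 0 = 3 ≡ 1 (mod 2).
  s_3 = 0 + 0 + 0 + 1 + 0 + 1 + 0 + 0 = 2 ≡ 0 (mod 2).
  s_4 = 1 + 0 + 1 + 1 + 1 + 1 + 0 + 0 = 5 ≡ 1 (mod 2).
s = (0, 1, 0, 1)^T — this equals column 5 of H (binary 0101), so error is at position 5.
Correct: flip bit 5 of r = 100010111011000 to get c = 100000111011000.


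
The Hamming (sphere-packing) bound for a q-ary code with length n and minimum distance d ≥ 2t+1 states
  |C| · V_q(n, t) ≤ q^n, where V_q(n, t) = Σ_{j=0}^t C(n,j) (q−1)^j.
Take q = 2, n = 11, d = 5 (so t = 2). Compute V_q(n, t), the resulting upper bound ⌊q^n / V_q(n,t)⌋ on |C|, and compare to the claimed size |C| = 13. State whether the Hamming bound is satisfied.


V_q(n, t) = 67, q^n = 2048, Hamming bound = 30, |C| = 13 ≤ bound (satisfied).

Step 1: Compute V_q(n, t) = Σ_{j=0}^2 C(n, j) (q−1)^j.
  j = 0: C(11,0)·(1)^0 = 1·1 = 1.
  j = 1: C(11,1)·(1)^1 = 11·1 = 11.
  j = 2: C(11,2)·(1)^2 = 55·1 = 55.
  V_q(n, t) = 1 + 11 + 55 = 67.
Step 2: q^n = 2^11 = 2048.
Step 3: Hamming bound ⌊q^n / V_q(n,t)⌋ = ⌊2048/67⌋ = 30.
Step 4: Compare |C| = 13 to 30: satisfied.
The claimed |C| lies below the Hamming bound.


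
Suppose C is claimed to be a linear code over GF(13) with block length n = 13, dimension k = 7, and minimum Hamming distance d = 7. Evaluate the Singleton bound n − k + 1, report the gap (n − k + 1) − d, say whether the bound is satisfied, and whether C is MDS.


Singleton RHS = n − k + 1 = 7, slack = 0, bound satisfied, MDS.

Singleton bound: d ≤ n − k + 1.
Here n = 13, k = 7, so n − k + 1 = 7.
Given d = 7, check d ≤ 7: YES.
Slack = (n − k + 1) − d = 0.
The code is MDS (slack = 0).
Description: the claimed parameters are [13, 7, 7]_13; such a code would be MDS (meets Singleton bound).


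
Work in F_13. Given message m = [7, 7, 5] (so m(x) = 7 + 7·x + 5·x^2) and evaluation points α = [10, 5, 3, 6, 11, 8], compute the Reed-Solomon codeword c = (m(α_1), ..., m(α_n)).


c = [5, 11, 8, 8, 0, 6]

Message polynomial: m(x) = 7 + 7·x + 5·x^2 (mod 13).
For each evaluation point α_i, compute m(α_i) mod 13:
  α_1 = 10: Horner steps 5 → 5 → 5, so m(10) = 5.
  α_2 = 5: Horner steps 5 → 6 → 11, so m(5) = 11.
  α_3 = 3: Horner steps 5 → 9 → 8, so m(3) = 8.
  α_4 = 6: Horner steps 5 → 11 → 8, so m(6) = 8.
  α_5 = 11: Horner steps 5 → 10 → 0, so m(11) = 0.
  α_6 = 8: Horner steps 5 → 8 → 6, so m(8) = 6.
Codeword c = [5, 11, 8, 8, 0, 6] ∈ F_13^6.


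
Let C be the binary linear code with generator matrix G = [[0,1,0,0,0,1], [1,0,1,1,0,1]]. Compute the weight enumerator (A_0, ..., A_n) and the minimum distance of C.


Weight distribution: A_0 = 1, A_2 = 1, A_4 = 2. Minimum distance d = 2.

Enumerate all 2^2 = 4 messages m ∈ F_2^2.
For each, compute codeword c = mG in F_2^6, then tally its weight.
  m = 00 → c = 000000, weight = 0.
  m = 10 → c = 010001, weight = 2.
  m = 01 → c = 101101, weight = 4.
  m = 11 → c = 111100, weight = 4.
Tally weights:
  weight 0: 1 codewords.
  weight 2: 1 codewords.
  weight 4: 2 codewords.
Minimum distance d = smallest w > 0 with A_w > 0 = 2.
Sanity: Σ A_w = 4 = 2^2 = 4 ✓.


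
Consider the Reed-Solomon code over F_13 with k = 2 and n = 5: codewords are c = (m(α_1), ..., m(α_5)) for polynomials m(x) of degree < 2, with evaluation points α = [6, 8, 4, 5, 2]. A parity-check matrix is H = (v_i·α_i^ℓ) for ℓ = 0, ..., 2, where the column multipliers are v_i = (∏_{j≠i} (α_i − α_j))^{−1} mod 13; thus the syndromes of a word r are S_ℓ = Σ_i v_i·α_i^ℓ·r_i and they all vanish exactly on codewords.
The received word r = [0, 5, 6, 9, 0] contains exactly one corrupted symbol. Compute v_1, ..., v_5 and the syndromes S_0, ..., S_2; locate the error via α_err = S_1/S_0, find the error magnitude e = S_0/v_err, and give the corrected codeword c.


S = (4, 11, 1), error at position 1, error magnitude e = 1, c = [12, 5, 6, 9, 0].

Step 1: column multipliers v_i = (∏_{j≠i}(α_i − α_j))^{−1} mod 13.
  i = 1 (α = 6): (6−8)(6−4)(6−5)(6−2) = (−2)·2·1·4 = −16 ≡ 10, so v_1 = 10^{−1} = 4 (mod 13).
  i = 2 (α = 8): (8−6)(8−4)(8−5)(8−2) = 2·4·3·6 = 144 ≡ 1, so v_2 = 1^{−1} = 1 (mod 13).
  i = 3 (α = 4): (4−6)(4−8)(4−5)(4−2) = (−2)·(−4)·(−1)·2 = −16 ≡ 10, so v_3 = 10^{−1} = 4 (mod 13).
  i = 4 (α = 5): (5−6)(5−8)(5−4)(5−2) = (−1)·(−3)·1·3 = 9 ≡ 9, so v_4 = 9^{−1} = 3 (mod 13).
  i = 5 (α = 2): (2−6)(2−8)(2−4)(2−5) = (−4)·(−6)·(−2)·(−3) = 144 ≡ 1, so v_5 = 1^{−1} = 1 (mod 13).
  v = [4, 1, 4, 3, 1].
Step 2: syndromes of r = [0, 5, 6, 9, 0] (all sums mod 13).
  S_0 = Σ v_i r_i = 4·0 + 1·5 + 4·6 + 3·9 + 1·0 = 56 ≡ 4.
  S_1 = Σ v_i α_i r_i = 4·6·0 + 1·8·5 + 4·4·6 + 3·5·9 + 1·2·0 = 271 ≡ 11.
  α_i^2 mod 13 = [10, 12, 3, 12, 4].
  S_2 = Σ v_i α_i^2 r_i = 4·10·0 + 1·12·5 + 4·3·6 + 3·12·9 + 1·4·0 = 456 ≡ 1.
  S = (4, 11, 1) ≠ 0, so r is not a codeword (an error is present).
Step 3: locate the error. For a single error e at position i, S_ℓ = v_i·e·α_i^ℓ, so α_err = S_1/S_0.
  S_0^{−1} = 4^{−1} = 10 (mod 13), so α_err = 11·10 = 110 ≡ 6 = α_1. Error position i = 1.
  Consistency check: S_2/S_1 = 1·6 = 6 ≡ 6 = α_err ✓ (single-error assumption holds).
Step 4: error magnitude e = S_0/v_1 = S_0·∏_{j≠1}(α_1 − α_j) = 4·10 = 40 ≡ 1 (mod 13).
Step 5: correct position 1: c_1 = r_1 − e = 0 − 1 ≡ 12 (mod 13). Hence c = [12, 5, 6, 9, 0].
  Check: interpolating c through the α_i gives m(x) = 7 + 3·x (degree < 2) with m(α_i) = c_i for every i, so c is indeed a codeword.


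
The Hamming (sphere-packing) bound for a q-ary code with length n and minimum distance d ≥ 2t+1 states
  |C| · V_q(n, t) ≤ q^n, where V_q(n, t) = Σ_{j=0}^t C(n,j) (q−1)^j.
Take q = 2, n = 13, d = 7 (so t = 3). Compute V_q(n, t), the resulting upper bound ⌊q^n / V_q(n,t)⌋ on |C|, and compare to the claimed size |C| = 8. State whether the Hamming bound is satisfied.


V_q(n, t) = 378, q^n = 8192, Hamming bound = 21, |C| = 8 ≤ bound (satisfied).

Step 1: Compute V_q(n, t) = Σ_{j=0}^3 C(n, j) (q−1)^j.
  j = 0: C(13,0)·(1)^0 = 1·1 = 1.
  j = 1: C(13,1)·(1)^1 = 13·1 = 13.
  j = 2: C(13,2)·(1)^2 = 78·1 = 78.
  j = 3: C(13,3)·(1)^3 = 286·1 = 286.
  V_q(n, t) = 1 + 13 + 78 + 286 = 378.
Step 2: q^n = 2^13 = 8192.
Step 3: Hamming bound ⌊q^n / V_q(n,t)⌋ = ⌊8192/378⌋ = 21.
Step 4: Compare |C| = 8 to 21: satisfied.
The claimed |C| lies below the Hamming bound.


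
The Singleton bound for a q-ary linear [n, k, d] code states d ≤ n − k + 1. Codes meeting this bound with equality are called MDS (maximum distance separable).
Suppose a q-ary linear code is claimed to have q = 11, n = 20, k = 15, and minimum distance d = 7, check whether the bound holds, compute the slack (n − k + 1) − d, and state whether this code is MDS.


Singleton RHS = n − k + 1 = 6, slack = -1, bound violated (no such code; not MDS).

Singleton bound: d ≤ n − k + 1.
Here n = 20, k = 15, so n − k + 1 = 6.
Given d = 7, check d ≤ 6: NO.
Slack = (n − k + 1) − d = -1.
The slack is negative: d = 7 exceeds n − k + 1 = 6 by 1, so the Singleton bound is violated and no linear [20, 15, 7]_11 code can exist. In particular it is not MDS (MDS requires d = n − k + 1 exactly).
Description: the claimed parameters are [20, 15, 7]_11; such a code would be impossible (violates the Singleton bound).


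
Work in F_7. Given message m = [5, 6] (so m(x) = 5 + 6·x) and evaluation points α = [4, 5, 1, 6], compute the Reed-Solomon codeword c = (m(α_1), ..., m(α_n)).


c = [1, 0, 4, 6]

Message polynomial: m(x) = 5 + 6·x (mod 7).
For each evaluation point α_i, compute m(α_i) mod 7:
  α_1 = 4: Horner steps 6 → 1, so m(4) = 1.
  α_2 = 5: Horner steps 6 → 0, so m(5) = 0.
  α_3 = 1: Horner steps 6 → 4, so m(1) = 4.
  α_4 = 6: Horner steps 6 → 6, so m(6) = 6.
Codeword c = [1, 0, 4, 6] ∈ F_7^4.


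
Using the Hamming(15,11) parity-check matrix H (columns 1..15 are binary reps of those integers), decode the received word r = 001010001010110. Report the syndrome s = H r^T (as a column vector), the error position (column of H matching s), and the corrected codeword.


s = (0, 1, 1, 1)^T, error position = 7, corrected codeword c = 001010101010110

Compute s = H r^T mod 2 one row at a time:
  s_1 = 0 + 1 + 0 + 1 + 0 + 1 + 1 + 0 = 4 ≡ 0 (mod 2).
  s_2 = 0 + 1 + 0 + 0 + 0 + 1 + 1 + 0 = 3 ≡ 1 (mod 2).
  s_3 = 0 + 1 + 0 + 0 + 0 + 1 + 1 + 0 = 3 ≡ 1 (mod 2).
  s_4 = 0 + 1 + 1 + 0 + 1 + 1 + 1 + 0 = 5 ≡ 1 (mod 2).
s = (0, 1, 1, 1)^T — this equals column 7 of H (binary 0111), so error is at position 7.
Correct: flip bit 7 of r = 001010001010110 to get c = 001010101010110.


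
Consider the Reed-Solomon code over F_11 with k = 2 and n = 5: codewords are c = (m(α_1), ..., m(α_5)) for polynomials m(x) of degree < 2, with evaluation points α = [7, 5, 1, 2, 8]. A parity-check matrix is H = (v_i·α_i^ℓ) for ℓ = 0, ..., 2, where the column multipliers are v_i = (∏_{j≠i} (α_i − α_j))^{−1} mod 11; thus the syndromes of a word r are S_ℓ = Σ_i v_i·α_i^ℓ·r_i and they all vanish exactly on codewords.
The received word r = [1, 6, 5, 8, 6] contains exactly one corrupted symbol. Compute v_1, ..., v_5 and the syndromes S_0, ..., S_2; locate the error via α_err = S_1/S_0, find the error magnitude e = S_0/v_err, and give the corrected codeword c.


S = (7, 1, 8), error at position 5, error magnitude e = 2, c = [1, 6, 5, 8, 4].

Step 1: column multipliers v_i = (∏_{j≠i}(α_i − α_j))^{−1} mod 11.
  i = 1 (α = 7): (7−5)(7−1)(7−2)(7−8) = 2·6·5·(−1) = −60 ≡ 6, so v_1 = 6^{−1} = 2 (mod 11).
  i = 2 (α = 5): (5−7)(5−1)(5−2)(5−8) = (−2)·4·3·(−3) = 72 ≡ 6, so v_2 = 6^{−1} = 2 (mod 11).
  i = 3 (α = 1): (1−7)(1−5)(1−2)(1−8) = (−6)·(−4)·(−1)·(−7) = 168 ≡ 3, so v_3 = 3^{−1} = 4 (mod 11).
  i = 4 (α = 2): (2−7)(2−5)(2−1)(2−8) = (−5)·(−3)·1·(−6) = −90 ≡ 9, so v_4 = 9^{−1} = 5 (mod 11).
  i = 5 (α = 8): (8−7)(8−5)(8−1)(8−2) = 1·3·7·6 = 126 ≡ 5, so v_5 = 5^{−1} = 9 (mod 11).
  v = [2, 2, 4, 5, 9].
Step 2: syndromes of r = [1, 6, 5, 8, 6] (all sums mod 11).
  S_0 = Σ v_i r_i = 2·1 + 2·6 + 4·5 + 5·8 + 9·6 = 128 ≡ 7.
  S_1 = Σ v_i α_i r_i = 2·7·1 + 2·5·6 + 4·1·5 + 5·2·8 + 9·8·6 = 606 ≡ 1.
  α_i^2 mod 11 = [5, 3, 1, 4, 9].
  S_2 = Σ v_i α_i^2 r_i = 2·5·1 + 2·3·6 + 4·1·5 + 5·4·8 + 9·9·6 = 712 ≡ 8.
  S = (7, 1, 8) ≠ 0, so r is not a codeword (an error is present).
Step 3: locate the error. For a single error e at position i, S_ℓ = v_i·e·α_i^ℓ, so α_err = S_1/S_0.
  S_0^{−1} = 7^{−1} = 8 (mod 11), so α_err = 1·8 = 8 ≡ 8 = α_5. Error position i = 5.
  Consistency check: S_2/S_1 = 8·1 = 8 ≡ 8 = α_err ✓ (single-error assumption holds).
Step 4: error magnitude e = S_0/v_5 = S_0·∏_{j≠5}(α_5 − α_j) = 7·5 = 35 ≡ 2 (mod 11).
Step 5: correct position 5: c_5 = r_5 − e = 6 − 2 ≡ 4 (mod 11). Hence c = [1, 6, 5, 8, 4].
  Check: interpolating c through the α_i gives m(x) = 2 + 3·x (degree < 2) with m(α_i) = c_i for every i, so c is indeed a codeword.


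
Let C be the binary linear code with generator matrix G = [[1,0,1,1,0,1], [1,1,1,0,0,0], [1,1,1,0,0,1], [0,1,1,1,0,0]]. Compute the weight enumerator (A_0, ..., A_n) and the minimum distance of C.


Weight distribution: A_0 = 1, A_1 = 2, A_2 = 4, A_3 = 6, A_4 = 3. Minimum distance d = 1.

Enumerate all 2^4 = 16 messages m ∈ F_2^4.
For each, compute codeword c = mG in F_2^6, then tally its weight.
  m = 0000 → c = 000000, weight = 0.
  m = 1000 → c = 101101, weight = 4.
  m = 0100 → c = 111000, weight = 3.
  m = 1100 → c = 010101, weight = 3.
  m = 0010 → c = 111001, weight = 4.
  m = 1010 → c = 010100, weight = 2.
  m = 0110 → c = 000001, weight = 1.
  m = 1110 → c = 101100, weight = 3.
  m = 0001 → c = 011100, weight = 3.
  m = 1001 → c = 110001, weight = 3.
  m = 0101 → c = 100100, weight = 2.
  m = 1101 → c = 001001, weight = 2.
  m = 0011 → c = 100101, weight = 3.
  m = 1011 → c = 001000, weight = 1.
  m = 0111 → c = 011101, weight = 4.
  m = 1111 → c = 110000, weight = 2.
Tally weights:
  weight 0: 1 codewords.
  weight 1: 2 codewords.
  weight 2: 4 codewords.
  weight 3: 6 codewords.
  weight 4: 3 codewords.
Minimum distance d = smallest w > 0 with A_w > 0 = 1.
Sanity: Σ A_w = 16 = 2^4 = 16 ✓.


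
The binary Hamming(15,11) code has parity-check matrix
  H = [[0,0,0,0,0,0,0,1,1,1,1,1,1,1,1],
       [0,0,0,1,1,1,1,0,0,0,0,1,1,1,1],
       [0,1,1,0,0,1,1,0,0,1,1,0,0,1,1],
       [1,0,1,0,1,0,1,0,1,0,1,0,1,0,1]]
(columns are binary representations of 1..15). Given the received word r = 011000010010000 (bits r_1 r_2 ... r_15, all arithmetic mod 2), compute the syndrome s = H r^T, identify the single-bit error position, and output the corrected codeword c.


s = (0, 0, 1, 0)^T, error position = 2, corrected codeword c = 001000010010000

Compute s = H r^T mod 2 one row at a time:
  s_1 = 1 + 0 + 0 + 1 + 0 + 0 + 0 + 0 = 2 ≡ 0 (mod 2).
  s_2 = 0 + 0 + 0 + 0 + 0 + 0 + 0 + 0 = 0 ≡ 0 (mod 2).
  s_3 = 1 + 1 + 0 + 0 + 0 + 1 + 0 + 0 = 3 ≡ 1 (mod 2).
  s_4 = 0 + 1 + 0 + 0 + 0 + 1 + 0 + 0 = 2 ≡ 0 (mod 2).
s = (0, 0, 1, 0)^T — this equals column 2 of H (binary 0010), so error is at position 2.
Correct: flip bit 2 of r = 011000010010000 to get c = 001000010010000.


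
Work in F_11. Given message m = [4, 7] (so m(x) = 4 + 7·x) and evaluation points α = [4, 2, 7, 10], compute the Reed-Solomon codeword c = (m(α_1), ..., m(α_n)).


c = [10, 7, 9, 8]

Message polynomial: m(x) = 4 + 7·x (mod 11).
For each evaluation point α_i, compute m(α_i) mod 11:
  α_1 = 4: Horner steps 7 → 10, so m(4) = 10.
  α_2 = 2: Horner steps 7 → 7, so m(2) = 7.
  α_3 = 7: Horner steps 7 → 9, so m(7) = 9.
  α_4 = 10: Horner steps 7 → 8, so m(10) = 8.
Codeword c = [10, 7, 9, 8] ∈ F_11^4.


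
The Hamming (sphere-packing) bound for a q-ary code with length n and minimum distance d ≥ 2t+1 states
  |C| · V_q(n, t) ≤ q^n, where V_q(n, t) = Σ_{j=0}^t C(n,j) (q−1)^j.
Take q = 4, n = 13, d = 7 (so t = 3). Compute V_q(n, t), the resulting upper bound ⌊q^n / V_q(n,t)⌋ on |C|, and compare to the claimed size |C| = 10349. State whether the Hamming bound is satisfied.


V_q(n, t) = 8464, q^n = 67108864, Hamming bound = 7928, |C| = 10349 > bound (violated).

Step 1: Compute V_q(n, t) = Σ_{j=0}^3 C(n, j) (q−1)^j.
  j = 0: C(13,0)·(3)^0 = 1·1 = 1.
  j = 1: C(13,1)·(3)^1 = 13·3 = 39.
  j = 2: C(13,2)·(3)^2 = 78·9 = 702.
  j = 3: C(13,3)·(3)^3 = 286·27 = 7722.
  V_q(n, t) = 1 + 39 + 702 + 7722 = 8464.
Step 2: q^n = 4^13 = 67108864.
Step 3: Hamming bound ⌊q^n / V_q(n,t)⌋ = ⌊67108864/8464⌋ = 7928.
Step 4: Compare |C| = 10349 to 7928: violated.
The claimed |C| lies above the Hamming bound, so no 4-ary code of length 13 with d ≥ 7 can have 10349 codewords.


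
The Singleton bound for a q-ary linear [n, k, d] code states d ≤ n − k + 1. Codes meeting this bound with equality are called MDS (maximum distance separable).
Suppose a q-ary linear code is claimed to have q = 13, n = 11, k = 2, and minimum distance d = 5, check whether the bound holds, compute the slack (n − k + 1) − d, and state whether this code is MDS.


Singleton RHS = n − k + 1 = 10, slack = 5, bound satisfied, not MDS.

Singleton bound: d ≤ n − k + 1.
Here n = 11, k = 2, so n − k + 1 = 10.
Given d = 5, check d ≤ 10: YES.
Slack = (n − k + 1) − d = 5.
The code is NOT MDS (slack = 5 > 0).
Description: the claimed parameters are [11, 2, 5]_13; such a code would be non-MDS.


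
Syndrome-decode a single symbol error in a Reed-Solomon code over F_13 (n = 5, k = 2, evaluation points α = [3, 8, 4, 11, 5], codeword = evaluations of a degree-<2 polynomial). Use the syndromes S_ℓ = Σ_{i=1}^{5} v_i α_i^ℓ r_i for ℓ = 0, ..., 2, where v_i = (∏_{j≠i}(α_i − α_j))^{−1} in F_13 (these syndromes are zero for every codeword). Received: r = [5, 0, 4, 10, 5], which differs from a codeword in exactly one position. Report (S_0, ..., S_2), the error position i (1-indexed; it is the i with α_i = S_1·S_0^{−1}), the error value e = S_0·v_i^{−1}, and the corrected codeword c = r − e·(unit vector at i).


S = (8, 1, 5), error at position 5, error magnitude e = 2, c = [5, 0, 4, 10, 3].

Step 1: column multipliers v_i = (∏_{j≠i}(α_i − α_j))^{−1} mod 13.
  i = 1 (α = 3): (3−8)(3−4)(3−11)(3−5) = (−5)·(−1)·(−8)·(−2) = 80 ≡ 2, so v_1 = 2^{−1} = 7 (mod 13).
  i = 2 (α = 8): (8−3)(8−4)(8−11)(8−5) = 5·4·(−3)·3 = −180 ≡ 2, so v_2 = 2^{−1} = 7 (mod 13).
  i = 3 (α = 4): (4−3)(4−8)(4−11)(4−5) = 1·(−4)·(−7)·(−1) = −28 ≡ 11, so v_3 = 11^{−1} = 6 (mod 13).
  i = 4 (α = 11): (11−3)(11−8)(11−4)(11−5) = 8·3·7·6 = 1008 ≡ 7, so v_4 = 7^{−1} = 2 (mod 13).
  i = 5 (α = 5): (5−3)(5−8)(5−4)(5−11) = 2·(−3)·1·(−6) = 36 ≡ 10, so v_5 = 10^{−1} = 4 (mod 13).
  v = [7, 7, 6, 2, 4].
Step 2: syndromes of r = [5, 0, 4, 10, 5] (all sums mod 13).
  S_0 = Σ v_i r_i = 7·5 + 7·0 + 6·4 + 2·10 + 4·5 = 99 ≡ 8.
  S_1 = Σ v_i α_i r_i = 7·3·5 + 7·8·0 + 6·4·4 + 2·11·10 + 4·5·5 = 521 ≡ 1.
  α_i^2 mod 13 = [9, 12, 3, 4, 12].
  S_2 = Σ v_i α_i^2 r_i = 7·9·5 + 7·12·0 + 6·3·4 + 2·4·10 + 4·12·5 = 707 ≡ 5.
  S = (8, 1, 5) ≠ 0, so r is not a codeword (an error is present).
Step 3: locate the error. For a single error e at position i, S_ℓ = v_i·e·α_i^ℓ, so α_err = S_1/S_0.
  S_0^{−1} = 8^{−1} = 5 (mod 13), so α_err = 1·5 = 5 ≡ 5 = α_5. Error position i = 5.
  Consistency check: S_2/S_1 = 5·1 = 5 ≡ 5 = α_err ✓ (single-error assumption holds).
Step 4: error magnitude e = S_0/v_5 = S_0·∏_{j≠5}(α_5 − α_j) = 8·10 = 80 ≡ 2 (mod 13).
Step 5: correct position 5: c_5 = r_5 − e = 5 − 2 ≡ 3 (mod 13). Hence c = [5, 0, 4, 10, 3].
  Check: interpolating c through the α_i gives m(x) = 8 + 12·x (degree < 2) with m(α_i) = c_i for every i, so c is indeed a codeword.


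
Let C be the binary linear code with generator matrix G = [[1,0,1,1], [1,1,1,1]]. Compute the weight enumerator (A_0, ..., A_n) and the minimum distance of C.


Weight distribution: A_0 = 1, A_1 = 1, A_3 = 1, A_4 = 1. Minimum distance d = 1.

Enumerate all 2^2 = 4 messages m ∈ F_2^2.
For each, compute codeword c = mG in F_2^4, then tally its weight.
  m = 00 → c = 0000, weight = 0.
  m = 10 → c = 1011, weight = 3.
  m = 01 → c = 1111, weight = 4.
  m = 11 → c = 0100, weight = 1.
Tally weights:
  weight 0: 1 codewords.
  weight 1: 1 codewords.
  weight 3: 1 codewords.
  weight 4: 1 codewords.
Minimum distance d = smallest w > 0 with A_w > 0 = 1.
Sanity: Σ A_w = 4 = 2^2 = 4 ✓.


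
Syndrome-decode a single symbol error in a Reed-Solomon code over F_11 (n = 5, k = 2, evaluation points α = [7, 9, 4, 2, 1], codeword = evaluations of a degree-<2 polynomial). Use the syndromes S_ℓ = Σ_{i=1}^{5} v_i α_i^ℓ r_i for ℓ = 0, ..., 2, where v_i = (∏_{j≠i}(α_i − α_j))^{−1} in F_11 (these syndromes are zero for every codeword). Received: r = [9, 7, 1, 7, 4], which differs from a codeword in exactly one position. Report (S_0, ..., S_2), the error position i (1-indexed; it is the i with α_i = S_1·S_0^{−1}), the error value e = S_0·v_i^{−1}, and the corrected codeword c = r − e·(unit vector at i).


S = (10, 9, 7), error at position 4, error magnitude e = 4, c = [9, 7, 1, 3, 4].

Step 1: column multipliers v_i = (∏_{j≠i}(α_i − α_j))^{−1} mod 11.
  i = 1 (α = 7): (7−9)(7−4)(7−2)(7−1) = (−2)·3·5·6 = −180 ≡ 7, so v_1 = 7^{−1} = 8 (mod 11).
  i = 2 (α = 9): (9−7)(9−4)(9−2)(9−1) = 2·5·7·8 = 560 ≡ 10, so v_2 = 10^{−1} = 10 (mod 11).
  i = 3 (α = 4): (4−7)(4−9)(4−2)(4−1) = (−3)·(−5)·2·3 = 90 ≡ 2, so v_3 = 2^{−1} = 6 (mod 11).
  i = 4 (α = 2): (2−7)(2−9)(2−4)(2−1) = (−5)·(−7)·(−2)·1 = −70 ≡ 7, so v_4 = 7^{−1} = 8 (mod 11).
  i = 5 (α = 1): (1−7)(1−9)(1−4)(1−2) = (−6)·(−8)·(−3)·(−1) = 144 ≡ 1, so v_5 = 1^{−1} = 1 (mod 11).
  v = [8, 10, 6, 8, 1].
Step 2: syndromes of r = [9, 7, 1, 7, 4] (all sums mod 11).
  S_0 = Σ v_i r_i = 8·9 + 10·7 + 6·1 + 8·7 + 1·4 = 208 ≡ 10.
  S_1 = Σ v_i α_i r_i = 8·7·9 + 10·9·7 + 6·4·1 + 8·2·7 + 1·1·4 = 1274 ≡ 9.
  α_i^2 mod 11 = [5, 4, 5, 4, 1].
  S_2 = Σ v_i α_i^2 r_i = 8·5·9 + 10·4·7 + 6·5·1 + 8·4·7 + 1·1·4 = 898 ≡ 7.
  S = (10, 9, 7) ≠ 0, so r is not a codeword (an error is present).
Step 3: locate the error. For a single error e at position i, S_ℓ = v_i·e·α_i^ℓ, so α_err = S_1/S_0.
  S_0^{−1} = 10^{−1} = 10 (mod 11), so α_err = 9·10 = 90 ≡ 2 = α_4. Error position i = 4.
  Consistency check: S_2/S_1 = 7·5 = 35 ≡ 2 = α_err ✓ (single-error assumption holds).
Step 4: error magnitude e = S_0/v_4 = S_0·∏_{j≠4}(α_4 − α_j) = 10·7 = 70 ≡ 4 (mod 11).
Step 5: correct position 4: c_4 = r_4 − e = 7 − 4 ≡ 3 (mod 11). Hence c = [9, 7, 1, 3, 4].
  Check: interpolating c through the α_i gives m(x) = 5 + 10·x (degree < 2) with m(α_i) = c_i for every i, so c is indeed a codeword.


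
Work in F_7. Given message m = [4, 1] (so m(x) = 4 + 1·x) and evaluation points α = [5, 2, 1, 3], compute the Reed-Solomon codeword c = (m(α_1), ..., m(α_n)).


c = [2, 6, 5, 0]

Message polynomial: m(x) = 4 + 1·x (mod 7).
For each evaluation point α_i, compute m(α_i) mod 7:
  α_1 = 5: Horner steps 1 → 2, so m(5) = 2.
  α_2 = 2: Horner steps 1 → 6, so m(2) = 6.
  α_3 = 1: Horner steps 1 → 5, so m(1) = 5.
  α_4 = 3: Horner steps 1 → 0, so m(3) = 0.
Codeword c = [2, 6, 5, 0] ∈ F_7^4.


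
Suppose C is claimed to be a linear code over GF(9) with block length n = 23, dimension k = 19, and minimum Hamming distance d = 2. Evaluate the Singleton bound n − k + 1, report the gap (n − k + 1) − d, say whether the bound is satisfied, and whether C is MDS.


Singleton RHS = n − k + 1 = 5, slack = 3, bound satisfied, not MDS.

Singleton bound: d ≤ n − k + 1.
Here n = 23, k = 19, so n − k + 1 = 5.
Given d = 2, check d ≤ 5: YES.
Slack = (n − k + 1) − d = 3.
The code is NOT MDS (slack = 3 > 0).
Description: the claimed parameters are [23, 19, 2]_9; such a code would be non-MDS.


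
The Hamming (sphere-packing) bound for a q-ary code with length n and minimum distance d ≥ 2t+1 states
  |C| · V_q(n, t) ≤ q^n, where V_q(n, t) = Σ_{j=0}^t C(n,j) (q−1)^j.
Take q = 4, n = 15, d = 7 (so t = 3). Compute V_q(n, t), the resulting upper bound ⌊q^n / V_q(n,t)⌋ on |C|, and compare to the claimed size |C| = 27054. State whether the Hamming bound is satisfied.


V_q(n, t) = 13276, q^n = 1073741824, Hamming bound = 80878, |C| = 27054 ≤ bound (satisfied).

Step 1: Compute V_q(n, t) = Σ_{j=0}^3 C(n, j) (q−1)^j.
  j = 0: C(15,0)·(3)^0 = 1·1 = 1.
  j = 1: C(15,1)·(3)^1 = 15·3 = 45.
  j = 2: C(15,2)·(3)^2 = 105·9 = 945.
  j = 3: C(15,3)·(3)^3 = 455·27 = 12285.
  V_q(n, t) = 1 + 45 + 945 + 12285 = 13276.
Step 2: q^n = 4^15 = 1073741824.
Step 3: Hamming bound ⌊q^n / V_q(n,t)⌋ = ⌊1073741824/13276⌋ = 80878.
Step 4: Compare |C| = 27054 to 80878: satisfied.
The claimed |C| lies below the Hamming bound.


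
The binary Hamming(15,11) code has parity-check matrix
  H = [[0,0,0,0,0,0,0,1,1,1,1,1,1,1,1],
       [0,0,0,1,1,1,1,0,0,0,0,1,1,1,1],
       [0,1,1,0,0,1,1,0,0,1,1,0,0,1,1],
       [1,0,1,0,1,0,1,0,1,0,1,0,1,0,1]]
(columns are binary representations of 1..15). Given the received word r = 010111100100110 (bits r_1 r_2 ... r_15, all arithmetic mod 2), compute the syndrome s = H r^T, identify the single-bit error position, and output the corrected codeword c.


s = (1, 0, 1, 1)^T, error position = 11, corrected codeword c = 010111100110110

Compute s = H r^T mod 2 one row at a time:
  s_1 = 0 + 0 + 1 + 0 + 0 + 1 + 1 + 0 = 3 ≡ 1 (mod 2).
  s_2 = 1 + 1 + 1 + 1 + 0 + 1 + 1 + 0 = 6 ≡ 0 (mod 2).
  s_3 = 1 + 0 + 1 + 1 + 1 + 0 + 1 + 0 = 5 ≡ 1 (mod 2).
  s_4 = 0 + 0 + 1 + 1 + 0 + 0 + 1 + 0 = 3 ≡ 1 (mod 2).
s = (1, 0, 1, 1)^T — this equals column 11 of H (binary 1011), so error is at position 11.
Correct: flip bit 11 of r = 010111100100110 to get c = 010111100110110.


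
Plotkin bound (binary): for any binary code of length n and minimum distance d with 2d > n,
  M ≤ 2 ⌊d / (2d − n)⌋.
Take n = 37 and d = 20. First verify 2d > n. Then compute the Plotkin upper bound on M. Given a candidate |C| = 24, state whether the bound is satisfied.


Plotkin bound M ≤ 12; given |C| = 24 > bound (violated).

Check applicability: 2d = 40, n = 37.
2d − n = 3 > 0, so Plotkin applies.
Compute d/(2d−n) = 20/3 ≈ 6.6667.
⌊d/(2d−n)⌋ = 6.
Plotkin bound: M ≤ 2·6 = 12.
Given |C| = 24, check: VIOLATED.
This |C| is above the Plotkin bound, so no binary code with n = 37, d = 20 and 24 codewords exists.


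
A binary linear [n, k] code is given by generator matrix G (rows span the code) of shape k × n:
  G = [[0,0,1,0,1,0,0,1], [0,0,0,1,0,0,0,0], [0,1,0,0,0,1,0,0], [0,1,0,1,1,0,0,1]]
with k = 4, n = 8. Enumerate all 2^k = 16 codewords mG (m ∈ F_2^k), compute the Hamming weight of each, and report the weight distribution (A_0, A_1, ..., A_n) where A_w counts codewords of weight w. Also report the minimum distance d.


Weight distribution: A_0 = 1, A_1 = 1, A_2 = 3, A_3 = 6, A_4 = 3, A_5 = 1, A_6 = 1. Minimum distance d = 1.

Enumerate all 2^4 = 16 messages m ∈ F_2^4.
For each, compute codeword c = mG in F_2^8, then tally its weight.
  m = 0000 → c = 00000000, weight = 0.
  m = 1000 → c = 00101001, weight = 3.
  m = 0100 → c = 00010000, weight = 1.
  m = 1100 → c = 00111001, weight = 4.
  m = 0010 → c = 01000100, weight = 2.
  m = 1010 → c = 01101101, weight = 5.
  m = 0110 → c = 01010100, weight = 3.
  m = 1110 → c = 01111101, weight = 6.
  m = 0001 → c = 01011001, weight = 4.
  m = 1001 → c = 01110000, weight = 3.
  m = 0101 → c = 01001001, weight = 3.
  m = 1101 → c = 01100000, weight = 2.
  m = 0011 → c = 00011101, weight = 4.
  m = 1011 → c = 00110100, weight = 3.
  m = 0111 → c = 00001101, weight = 3.
  m = 1111 → c = 00100100, weight = 2.
Tally weights:
  weight 0: 1 codewords.
  weight 1: 1 codewords.
  weight 2: 3 codewords.
  weight 3: 6 codewords.
  weight 4: 3 codewords.
  weight 5: 1 codewords.
  weight 6: 1 codewords.
Minimum distance d = smallest w > 0 with A_w > 0 = 1.
Sanity: Σ A_w = 16 = 2^4 = 16 ✓.


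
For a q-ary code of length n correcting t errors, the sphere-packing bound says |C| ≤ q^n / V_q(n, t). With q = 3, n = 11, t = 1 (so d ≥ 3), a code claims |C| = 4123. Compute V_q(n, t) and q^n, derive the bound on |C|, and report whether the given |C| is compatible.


V_q(n, t) = 23, q^n = 177147, Hamming bound = 7702, |C| = 4123 ≤ bound (satisfied).

Step 1: Compute V_q(n, t) = Σ_{j=0}^1 C(n, j) (q−1)^j.
  j = 0: C(11,0)·(2)^0 = 1·1 = 1.
  j = 1: C(11,1)·(2)^1 = 11·2 = 22.
  V_q(n, t) = 1 + 22 = 23.
Step 2: q^n = 3^11 = 177147.
Step 3: Hamming bound ⌊q^n / V_q(n,t)⌋ = ⌊177147/23⌋ = 7702.
Step 4: Compare |C| = 4123 to 7702: satisfied.
The claimed |C| lies below the Hamming bound.


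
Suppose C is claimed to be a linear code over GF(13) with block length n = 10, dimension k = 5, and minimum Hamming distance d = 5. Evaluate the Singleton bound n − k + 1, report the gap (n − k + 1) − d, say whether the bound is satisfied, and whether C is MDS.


Singleton RHS = n − k + 1 = 6, slack = 1, bound satisfied, not MDS.

Singleton bound: d ≤ n − k + 1.
Here n = 10, k = 5, so n − k + 1 = 6.
Given d = 5, check d ≤ 6: YES.
Slack = (n − k + 1) − d = 1.
The code is NOT MDS (slack = 1 > 0).
Description: the claimed parameters are [10, 5, 5]_13; such a code would be non-MDS.


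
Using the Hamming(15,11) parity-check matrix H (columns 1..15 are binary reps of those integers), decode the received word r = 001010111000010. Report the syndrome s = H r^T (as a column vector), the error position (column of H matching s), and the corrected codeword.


s = (1, 1, 1, 0)^T, error position = 14, corrected codeword c = 001010111000000

Compute s = H r^T mod 2 one row at a time:
  s_1 = 1 + 1 + 0 + 0 + 0 + 0 + 1 + 0 = 3 ≡ 1 (mod 2).
  s_2 = 0 + 1 + 0 + 1 + 0 + 0 + 1 + 0 = 3 ≡ 1 (mod 2).
  s_3 = 0 + 1 + 0 + 1 + 0 + 0 + 1 + 0 = 3 ≡ 1 (mod 2).
  s_4 = 0 + 1 + 1 + 1 + 1 + 0 + 0 + 0 = 4 ≡ 0 (mod 2).
s = (1, 1, 1, 0)^T — this equals column 14 of H (binary 1110), so error is at position 14.
Correct: flip bit 14 of r = 001010111000010 to get c = 001010111000000.


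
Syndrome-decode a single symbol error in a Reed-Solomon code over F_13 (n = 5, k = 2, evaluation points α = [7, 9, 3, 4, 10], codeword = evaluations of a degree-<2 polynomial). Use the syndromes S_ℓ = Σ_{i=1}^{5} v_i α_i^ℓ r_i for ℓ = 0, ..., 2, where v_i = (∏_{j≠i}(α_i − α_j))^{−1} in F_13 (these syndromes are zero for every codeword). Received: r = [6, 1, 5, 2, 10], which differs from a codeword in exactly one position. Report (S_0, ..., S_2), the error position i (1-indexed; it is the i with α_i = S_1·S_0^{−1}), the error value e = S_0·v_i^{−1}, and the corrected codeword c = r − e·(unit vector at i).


S = (8, 7, 11), error at position 2, error magnitude e = 1, c = [6, 0, 5, 2, 10].

Step 1: column multipliers v_i = (∏_{j≠i}(α_i − α_j))^{−1} mod 13.
  i = 1 (α = 7): (7−9)(7−3)(7−4)(7−10) = (−2)·4·3·(−3) = 72 ≡ 7, so v_1 = 7^{−1} = 2 (mod 13).
  i = 2 (α = 9): (9−7)(9−3)(9−4)(9−10) = 2·6·5·(−1) = −60 ≡ 5, so v_2 = 5^{−1} = 8 (mod 13).
  i = 3 (α = 3): (3−7)(3−9)(3−4)(3−10) = (−4)·(−6)·(−1)·(−7) = 168 ≡ 12, so v_3 = 12^{−1} = 12 (mod 13).
  i = 4 (α = 4): (4−7)(4−9)(4−3)(4−10) = (−3)·(−5)·1·(−6) = −90 ≡ 1, so v_4 = 1^{−1} = 1 (mod 13).
  i = 5 (α = 10): (10−7)(10−9)(10−3)(10−4) = 3·1·7·6 = 126 ≡ 9, so v_5 = 9^{−1} = 3 (mod 13).
  v = [2, 8, 12, 1, 3].
Step 2: syndromes of r = [6, 1, 5, 2, 10] (all sums mod 13).
  S_0 = Σ v_i r_i = 2·6 + 8·1 + 12·5 + 1·2 + 3·10 = 112 ≡ 8.
  S_1 = Σ v_i α_i r_i = 2·7·6 + 8·9·1 + 12·3·5 + 1·4·2 + 3·10·10 = 644 ≡ 7.
  α_i^2 mod 13 = [10, 3, 9, 3, 9].
  S_2 = Σ v_i α_i^2 r_i = 2·10·6 + 8·3·1 + 12·9·5 + 1·3·2 + 3·9·10 = 960 ≡ 11.
  S = (8, 7, 11) ≠ 0, so r is not a codeword (an error is present).
Step 3: locate the error. For a single error e at position i, S_ℓ = v_i·e·α_i^ℓ, so α_err = S_1/S_0.
  S_0^{−1} = 8^{−1} = 5 (mod 13), so α_err = 7·5 = 35 ≡ 9 = α_2. Error position i = 2.
  Consistency check: S_2/S_1 = 11·2 = 22 ≡ 9 = α_err ✓ (single-error assumption holds).
Step 4: error magnitude e = S_0/v_2 = S_0·∏_{j≠2}(α_2 − α_j) = 8·5 = 40 ≡ 1 (mod 13).
Step 5: correct position 2: c_2 = r_2 − e = 1 − 1 ≡ 0 (mod 13). Hence c = [6, 0, 5, 2, 10].
  Check: interpolating c through the α_i gives m(x) = 1 + 10·x (degree < 2) with m(α_i) = c_i for every i, so c is indeed a codeword.
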